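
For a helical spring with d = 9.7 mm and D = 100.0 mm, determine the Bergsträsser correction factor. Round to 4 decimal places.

1.1308

C = D/d = 100.0/9.7 = 10.3093
K_B = (4C+2)/(4C−3) = 43.237/38.237 = 1.1308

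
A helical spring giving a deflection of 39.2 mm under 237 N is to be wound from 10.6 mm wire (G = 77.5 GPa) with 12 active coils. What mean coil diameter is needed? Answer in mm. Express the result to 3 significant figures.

Required rate k = F/δ = 237/39.2 = 6.0459 N/mm
D = (Gd⁴/(8N_a·k))^(1/3) = (77.5×10³·10.6⁴/(8·12·6.0459))^(1/3)
  = (1.68574e+06)^(1/3) = 119.0138 mm

119 mm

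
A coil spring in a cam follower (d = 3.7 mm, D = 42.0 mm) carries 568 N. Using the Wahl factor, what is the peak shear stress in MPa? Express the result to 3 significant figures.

Spring index C = D/d = 42.0/3.7 = 11.3514
K_W = (4C−1)/(4C−4) + 0.615/C = 44.405/41.405 + 0.0542 = 1.1266
τ₀ = 8FD/(πd³) = 8·568·42.0/(π·3.7³) = 190848/159.13 = 1199.3 MPa
τ_max = K·τ₀ = 1.1266 × 1199.3 = 1351.2 MPa

1350 MPa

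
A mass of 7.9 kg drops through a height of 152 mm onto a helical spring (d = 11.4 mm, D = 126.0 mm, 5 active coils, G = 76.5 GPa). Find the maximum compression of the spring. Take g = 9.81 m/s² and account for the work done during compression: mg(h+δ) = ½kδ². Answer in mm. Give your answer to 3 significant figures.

43.3 mm

k = Gd⁴/(8D³N_a) = (76.5×10³)(11.4⁴)/(8·126.0³·5) = 16.148 N/mm
W = mg = 7.9 × 9.81 = 77.499 N
½kδ² − Wδ − Wh = 0 → δ = (W + √(W² + 2kWh))/k
δ = (77.499 + √(6006.1 + 380434))/16.148 = (77.499 + 621.64)/16.148 = 43.297 mm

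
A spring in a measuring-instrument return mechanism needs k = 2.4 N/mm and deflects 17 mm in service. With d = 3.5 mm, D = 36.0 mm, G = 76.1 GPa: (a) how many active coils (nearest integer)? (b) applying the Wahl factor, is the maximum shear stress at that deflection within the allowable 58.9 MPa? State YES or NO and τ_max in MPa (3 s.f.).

(a) 13 coils; (b) NO, τ_max = 97.6 MPa

N_a = Gd⁴/(8D³k) = (76.1×10³)(3.5⁴)/(8·36.0³·2.4) = 12.75 → N_a = 13
Actual rate k = Gd⁴/(8D³·13) = 2.3535 N/mm
Working load F = kδ = 2.3535·17 = 40.01 N
C = 36.0/3.5 = 10.2857; K_W = (4C−1)/(4C−4)+0.615/C = 1.1406
τ_max = K_W·8FD/(πd³) = 1.1406·85.547 = 97.571 MPa
τ_max > 58.9 MPa → exceeds allowable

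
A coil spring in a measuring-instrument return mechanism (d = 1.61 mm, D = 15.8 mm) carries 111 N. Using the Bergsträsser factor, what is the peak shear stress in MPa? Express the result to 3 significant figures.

Spring index C = D/d = 15.8/1.61 = 9.8137
K_B = (4C+2)/(4C−3) = 41.255/36.255 = 1.1379
τ₀ = 8FD/(πd³) = 8·111·15.8/(π·1.61³) = 14030.4/13.111 = 1070.1 MPa
τ_max = K·τ₀ = 1.1379 × 1070.1 = 1217.7 MPa

1220 MPa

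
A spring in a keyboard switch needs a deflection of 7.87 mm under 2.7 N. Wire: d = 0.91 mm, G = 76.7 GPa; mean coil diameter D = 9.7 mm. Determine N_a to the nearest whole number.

21

Required rate k = F/δ = 2.7/7.87 = 0.34307 N/mm
N_a = Gd⁴/(8D³k) = (76.7×10³ × 0.91⁴)/(8 × 9.7³ × 0.34307)
    = 52597 / 2504.92 = 21 → 21 coils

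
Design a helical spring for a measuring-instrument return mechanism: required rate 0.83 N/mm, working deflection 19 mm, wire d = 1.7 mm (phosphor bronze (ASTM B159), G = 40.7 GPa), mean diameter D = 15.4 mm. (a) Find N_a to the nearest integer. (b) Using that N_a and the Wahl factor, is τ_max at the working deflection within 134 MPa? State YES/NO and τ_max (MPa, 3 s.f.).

(a) 14 coils; (b) NO, τ_max = 146 MPa

N_a = Gd⁴/(8D³k) = (40.7×10³)(1.7⁴)/(8·15.4³·0.83) = 14.02 → N_a = 14
Actual rate k = Gd⁴/(8D³·14) = 0.83102 N/mm
Working load F = kδ = 0.83102·19 = 15.789 N
C = 15.4/1.7 = 9.0588; K_W = (4C−1)/(4C−4)+0.615/C = 1.1610
τ_max = K_W·8FD/(πd³) = 1.1610·126.03 = 146.32 MPa
τ_max > 134 MPa → exceeds allowable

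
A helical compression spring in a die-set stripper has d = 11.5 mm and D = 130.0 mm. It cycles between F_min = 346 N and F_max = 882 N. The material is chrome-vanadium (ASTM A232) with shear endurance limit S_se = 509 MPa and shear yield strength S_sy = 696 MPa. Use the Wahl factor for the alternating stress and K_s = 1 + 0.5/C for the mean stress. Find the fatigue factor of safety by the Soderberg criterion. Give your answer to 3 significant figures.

C = D/d = 130.0/11.5 = 11.3043; K_W = (4C−1)/(4C−4)+0.615/C = 1.1272; K_s = 1+0.5/C = 1.0442
F_a = (F_max−F_min)/2 = 268 N; F_m = (F_max+F_min)/2 = 614 N
τ_a = K_W·8F_aD/(πd³) = 1.1272 × 58.334 = 65.754 MPa
τ_m = K_s·8F_mD/(πd³) = 1.0442 × 133.65 = 139.56 MPa
Soderberg: 1/n_f = τ_a/S_se + τ_m/S_sy = 65.754/509 + 139.56/696 = 0.12918 + 0.20051 = 0.3297
n_f = 1/0.3297 = 3.033

3.03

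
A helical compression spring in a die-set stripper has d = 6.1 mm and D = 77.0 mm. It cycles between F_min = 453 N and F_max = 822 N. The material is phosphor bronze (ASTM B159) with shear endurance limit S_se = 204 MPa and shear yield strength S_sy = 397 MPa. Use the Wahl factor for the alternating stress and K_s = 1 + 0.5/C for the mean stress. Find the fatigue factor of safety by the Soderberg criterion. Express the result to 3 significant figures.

C = D/d = 77.0/6.1 = 12.6230; K_W = (4C−1)/(4C−4)+0.615/C = 1.1132; K_s = 1+0.5/C = 1.0396
F_a = (F_max−F_min)/2 = 184.5 N; F_m = (F_max+F_min)/2 = 637.5 N
τ_a = K_W·8F_aD/(πd³) = 1.1132 × 159.38 = 177.43 MPa
τ_m = K_s·8F_mD/(πd³) = 1.0396 × 550.71 = 572.52 MPa
Soderberg: 1/n_f = τ_a/S_se + τ_m/S_sy = 177.43/204 + 572.52/397 = 0.86976 + 1.44212 = 2.3119
n_f = 1/2.3119 = 0.4325

0.433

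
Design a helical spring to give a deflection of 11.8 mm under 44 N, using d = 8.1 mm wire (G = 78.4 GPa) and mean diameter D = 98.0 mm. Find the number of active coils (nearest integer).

12

Required rate k = F/δ = 44/11.8 = 3.7288 N/mm
N_a = Gd⁴/(8D³k) = (78.4×10³ × 8.1⁴)/(8 × 98.0³ × 3.7288)
    = 3.37486e+08 / 2.80762e+07 = 12.02 → 12 coils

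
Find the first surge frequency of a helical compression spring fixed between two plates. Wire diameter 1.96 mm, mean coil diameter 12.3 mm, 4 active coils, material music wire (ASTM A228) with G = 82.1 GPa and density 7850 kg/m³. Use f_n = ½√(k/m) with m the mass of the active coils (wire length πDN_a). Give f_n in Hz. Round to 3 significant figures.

1180 Hz

k = Gd⁴/(8D³N_a) = (82.1×10³)(1.96⁴)/(8·12.3³·4) = 20.347 N/mm = 20347 N/m
Wire length L = πDN_a = π·12.3·4 = 154.57 mm
m = ρ·(πd²/4)·L = 7850 × 3.0172×10⁻⁶ m² × 0.15457 m = 0.0036609 kg
f_n = ½√(k/m) = 0.5·√(20347/0.0036609) = 0.5·√(5.558e+06) = 1178.8 Hz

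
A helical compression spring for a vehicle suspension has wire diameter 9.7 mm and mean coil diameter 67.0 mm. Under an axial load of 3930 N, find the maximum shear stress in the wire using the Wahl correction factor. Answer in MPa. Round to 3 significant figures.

Spring index C = D/d = 67.0/9.7 = 6.9072
K_W = (4C−1)/(4C−4) + 0.615/C = 26.629/23.629 + 0.0890 = 1.2160
τ₀ = 8FD/(πd³) = 8·3930·67.0/(π·9.7³) = 2.10648e+06/2867.2 = 734.67 MPa
τ_max = K·τ₀ = 1.2160 × 734.67 = 893.36 MPa

893 MPa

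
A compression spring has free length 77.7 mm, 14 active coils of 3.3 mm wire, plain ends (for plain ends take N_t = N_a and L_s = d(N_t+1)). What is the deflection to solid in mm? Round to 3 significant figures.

N_t = 14; L_s = 3.3·15 = 49.5 mm
δ_solid = L₀ − L_s = 77.7 − 49.5 = 28.2 mm

28.2 mm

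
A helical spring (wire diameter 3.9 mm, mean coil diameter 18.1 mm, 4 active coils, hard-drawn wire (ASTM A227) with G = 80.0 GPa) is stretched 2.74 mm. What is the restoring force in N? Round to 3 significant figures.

k = Gd⁴/(8D³N_a) = (80.0×10³)(3.9⁴)/(8·18.1³·4) = 97.535 N/mm
F = k·δ = 97.535 × 2.74 = 267.25 N

267 N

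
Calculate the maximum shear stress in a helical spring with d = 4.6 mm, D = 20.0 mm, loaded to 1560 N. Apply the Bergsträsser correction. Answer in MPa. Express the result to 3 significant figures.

1100 MPa

Spring index C = D/d = 20.0/4.6 = 4.3478
K_B = (4C+2)/(4C−3) = 19.391/14.391 = 1.3474
τ₀ = 8FD/(πd³) = 8·1560·20.0/(π·4.6³) = 249600/305.79 = 816.25 MPa
τ_max = K·τ₀ = 1.3474 × 816.25 = 1099.8 MPa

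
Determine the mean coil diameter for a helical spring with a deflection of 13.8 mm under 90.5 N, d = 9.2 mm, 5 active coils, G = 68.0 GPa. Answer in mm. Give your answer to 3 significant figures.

123 mm

Required rate k = F/δ = 90.5/13.8 = 6.558 N/mm
D = (Gd⁴/(8N_a·k))^(1/3) = (68.0×10³·9.2⁴/(8·5·6.558))^(1/3)
  = (1.85708e+06)^(1/3) = 122.9165 mm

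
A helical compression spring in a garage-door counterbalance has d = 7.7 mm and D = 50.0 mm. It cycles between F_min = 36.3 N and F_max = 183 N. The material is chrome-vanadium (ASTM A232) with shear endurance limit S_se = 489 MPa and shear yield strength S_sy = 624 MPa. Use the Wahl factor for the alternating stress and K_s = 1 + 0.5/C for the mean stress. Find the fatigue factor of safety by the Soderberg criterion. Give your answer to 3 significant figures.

C = D/d = 50.0/7.7 = 6.4935; K_W = (4C−1)/(4C−4)+0.615/C = 1.2312; K_s = 1+0.5/C = 1.0770
F_a = (F_max−F_min)/2 = 73.35 N; F_m = (F_max+F_min)/2 = 109.65 N
τ_a = K_W·8F_aD/(πd³) = 1.2312 × 20.457 = 25.187 MPa
τ_m = K_s·8F_mD/(πd³) = 1.0770 × 30.581 = 32.935 MPa
Soderberg: 1/n_f = τ_a/S_se + τ_m/S_sy = 25.187/489 + 32.935/624 = 0.05151 + 0.05278 = 0.10429
n_f = 1/0.10429 = 9.589

9.59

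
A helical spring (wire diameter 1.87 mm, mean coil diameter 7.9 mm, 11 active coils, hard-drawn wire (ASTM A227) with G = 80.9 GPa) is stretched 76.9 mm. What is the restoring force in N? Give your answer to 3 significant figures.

1750 N

k = Gd⁴/(8D³N_a) = (80.9×10³)(1.87⁴)/(8·7.9³·11) = 22.801 N/mm
F = k·δ = 22.801 × 76.9 = 1753.4 N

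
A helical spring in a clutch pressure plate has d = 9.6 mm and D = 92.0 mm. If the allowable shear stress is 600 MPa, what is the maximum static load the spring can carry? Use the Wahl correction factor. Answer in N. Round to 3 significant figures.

C = D/d = 92.0/9.6 = 9.5833
K_W = (4C−1)/(4C−4) + 0.615/C = 37.333/34.333 + 0.0642 = 1.1516
τ_max = K·8FD/(πd³) → F_max = τ_allow·πd³/(8DK)
F_max = 600·π·9.6³/(8·92.0·1.1516) = 1.6677e+06/847.54 = 1967.7 N

1970 N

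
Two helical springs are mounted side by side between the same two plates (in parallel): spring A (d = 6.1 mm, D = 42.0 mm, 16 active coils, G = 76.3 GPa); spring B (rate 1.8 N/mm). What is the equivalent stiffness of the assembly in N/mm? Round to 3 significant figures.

12.9 N/mm

k_A = Gd⁴/(8D³N_a) = (76.3×10³)(6.1⁴)/(8·42.0³·16) = 11.14 N/mm
Parallel: k_eq = 11.14 + 1.8 = 12.94 N/mm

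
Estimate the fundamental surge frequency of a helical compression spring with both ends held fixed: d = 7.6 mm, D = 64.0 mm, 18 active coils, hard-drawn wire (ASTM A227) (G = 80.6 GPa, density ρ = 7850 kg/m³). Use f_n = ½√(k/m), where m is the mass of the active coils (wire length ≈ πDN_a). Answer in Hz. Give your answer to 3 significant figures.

37.2 Hz

k = Gd⁴/(8D³N_a) = (80.6×10³)(7.6⁴)/(8·64.0³·18) = 7.1234 N/mm = 7123.4 N/m
Wire length L = πDN_a = π·64.0·18 = 3619.1 mm
m = ρ·(πd²/4)·L = 7850 × 45.365×10⁻⁶ m² × 3.6191 m = 1.2888 kg
f_n = ½√(k/m) = 0.5·√(7123.4/1.2888) = 0.5·√(5527.1) = 37.172 Hz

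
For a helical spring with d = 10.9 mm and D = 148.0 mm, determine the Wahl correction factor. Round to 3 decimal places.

1.105

C = D/d = 148.0/10.9 = 13.5780
K_W = (4C−1)/(4C−4) + 0.615/C = 53.312/50.312 + 0.0453 = 1.1049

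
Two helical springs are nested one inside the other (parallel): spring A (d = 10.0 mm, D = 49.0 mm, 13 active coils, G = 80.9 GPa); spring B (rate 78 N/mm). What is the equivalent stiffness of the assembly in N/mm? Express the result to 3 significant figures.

144 N/mm

k_A = Gd⁴/(8D³N_a) = (80.9×10³)(10.0⁴)/(8·49.0³·13) = 66.119 N/mm
Parallel: k_eq = 66.119 + 78 = 144.12 N/mm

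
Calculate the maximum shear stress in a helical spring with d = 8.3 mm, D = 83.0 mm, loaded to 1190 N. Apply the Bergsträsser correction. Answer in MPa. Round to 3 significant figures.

Spring index C = D/d = 83.0/8.3 = 10.0000
K_B = (4C+2)/(4C−3) = 42.000/37.000 = 1.1351
τ₀ = 8FD/(πd³) = 8·1190·83.0/(π·8.3³) = 790160/1796.3 = 439.88 MPa
τ_max = K·τ₀ = 1.1351 × 439.88 = 499.32 MPa

499 MPa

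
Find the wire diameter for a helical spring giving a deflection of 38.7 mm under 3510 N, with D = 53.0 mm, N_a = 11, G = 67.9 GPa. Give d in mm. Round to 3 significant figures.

Required rate k = F/δ = 3510/38.7 = 90.698 N/mm
d = (8D³N_a·k / G)^(1/4) = (8·53.0³·11·90.698 / (67.9×10³))^0.25
  = (17500)^0.25 = 11.5016 mm

11.5 mm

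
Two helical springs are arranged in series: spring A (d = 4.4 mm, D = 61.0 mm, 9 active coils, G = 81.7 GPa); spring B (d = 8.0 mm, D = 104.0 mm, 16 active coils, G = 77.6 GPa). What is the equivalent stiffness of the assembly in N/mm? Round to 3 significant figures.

k_A = Gd⁴/(8D³N_a) = (81.7×10³)(4.4⁴)/(8·61.0³·9) = 1.8737 N/mm
k_B = Gd⁴/(8D³N_a) = (77.6×10³)(8.0⁴)/(8·104.0³·16) = 2.2076 N/mm
Series: 1/k_eq = 1/1.8737 + 1/2.2076 = 0.98668; k_eq = 1.0135 N/mm

1.01 N/mm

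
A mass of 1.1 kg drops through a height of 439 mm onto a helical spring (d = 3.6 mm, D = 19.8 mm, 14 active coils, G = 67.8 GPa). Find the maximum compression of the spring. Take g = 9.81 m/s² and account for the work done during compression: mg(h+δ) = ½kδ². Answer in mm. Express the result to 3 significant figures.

27.7 mm

k = Gd⁴/(8D³N_a) = (67.8×10³)(3.6⁴)/(8·19.8³·14) = 13.099 N/mm
W = mg = 1.1 × 9.81 = 10.791 N
½kδ² − Wδ − Wh = 0 → δ = (W + √(W² + 2kWh))/k
δ = (10.791 + √(116.45 + 124103))/13.099 = (10.791 + 352.45)/13.099 = 27.731 mm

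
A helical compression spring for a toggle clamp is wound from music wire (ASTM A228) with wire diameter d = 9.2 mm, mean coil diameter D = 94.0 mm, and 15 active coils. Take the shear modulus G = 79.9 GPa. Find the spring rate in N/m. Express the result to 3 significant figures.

5740 N/m

k = Gd⁴/(8D³N_a) = (79.9×10³ × 9.2⁴) / (8 × 94.0³ × 15)
  = 5.72398e+08 / 9.96701e+07 = 5.7429 N/mm = 5742.9 N/m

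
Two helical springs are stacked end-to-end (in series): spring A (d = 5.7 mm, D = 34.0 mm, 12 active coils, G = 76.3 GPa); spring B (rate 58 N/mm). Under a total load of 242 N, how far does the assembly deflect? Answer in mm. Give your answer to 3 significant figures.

15.5 mm

k_A = Gd⁴/(8D³N_a) = (76.3×10³)(5.7⁴)/(8·34.0³·12) = 21.346 N/mm
Series: 1/k_eq = 1/21.346 + 1/58 = 0.064089; k_eq = 15.603 N/mm
δ = F/k_eq = 242/15.603 = 15.509 mm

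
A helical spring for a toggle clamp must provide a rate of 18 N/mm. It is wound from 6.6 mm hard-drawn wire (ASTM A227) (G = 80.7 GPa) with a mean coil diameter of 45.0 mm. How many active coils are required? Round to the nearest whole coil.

12

N_a = Gd⁴/(8D³k) = (80.7×10³ × 6.6⁴)/(8 × 45.0³ × 18)
    = 1.53126e+08 / 1.3122e+07 = 11.67 → 12 coils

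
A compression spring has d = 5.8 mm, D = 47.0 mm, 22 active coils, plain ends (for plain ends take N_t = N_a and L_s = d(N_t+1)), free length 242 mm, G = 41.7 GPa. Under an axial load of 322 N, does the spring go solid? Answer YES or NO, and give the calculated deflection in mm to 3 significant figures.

k = Gd⁴/(8D³N_a) = (41.7×10³)(5.8⁴)/(8·47.0³·22) = 2.5825 N/mm
N_t = 22; L_s = 5.8·23 = 133.4 mm; δ_solid = L₀ − L_s = 242 − 133.4 = 108.6 mm
δ = F/k = 322/2.5825 = 124.68 mm
δ ≥ δ_solid → spring goes solid

YES, δ = 125 mm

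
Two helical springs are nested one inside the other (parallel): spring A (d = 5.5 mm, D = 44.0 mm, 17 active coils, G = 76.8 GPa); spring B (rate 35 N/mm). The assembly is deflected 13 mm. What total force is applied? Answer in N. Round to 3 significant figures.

534 N

k_A = Gd⁴/(8D³N_a) = (76.8×10³)(5.5⁴)/(8·44.0³·17) = 6.0662 N/mm
Parallel: k_eq = 6.0662 + 35 = 41.066 N/mm
F = k_eq·δ = 41.066·13 = 533.86 N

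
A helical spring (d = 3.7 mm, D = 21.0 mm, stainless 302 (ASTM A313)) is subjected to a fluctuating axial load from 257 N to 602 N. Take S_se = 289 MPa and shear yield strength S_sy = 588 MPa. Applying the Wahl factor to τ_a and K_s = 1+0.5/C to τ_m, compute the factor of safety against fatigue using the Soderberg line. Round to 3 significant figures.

0.610

C = D/d = 21.0/3.7 = 5.6757; K_W = (4C−1)/(4C−4)+0.615/C = 1.2688; K_s = 1+0.5/C = 1.0881
F_a = (F_max−F_min)/2 = 172.5 N; F_m = (F_max+F_min)/2 = 429.5 N
τ_a = K_W·8F_aD/(πd³) = 1.2688 × 182.11 = 231.06 MPa
τ_m = K_s·8F_mD/(πd³) = 1.0881 × 453.44 = 493.38 MPa
Soderberg: 1/n_f = τ_a/S_se + τ_m/S_sy = 231.06/289 + 493.38/588 = 0.79951 + 0.83909 = 1.6386
n_f = 1/1.6386 = 0.6103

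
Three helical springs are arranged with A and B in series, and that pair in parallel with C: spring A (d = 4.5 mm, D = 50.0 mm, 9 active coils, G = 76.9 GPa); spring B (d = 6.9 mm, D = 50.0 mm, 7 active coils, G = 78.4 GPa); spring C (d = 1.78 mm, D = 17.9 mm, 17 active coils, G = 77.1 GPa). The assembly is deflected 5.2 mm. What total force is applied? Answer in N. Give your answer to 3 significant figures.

21.2 N

k_A = Gd⁴/(8D³N_a) = (76.9×10³)(4.5⁴)/(8·50.0³·9) = 3.5038 N/mm
k_B = Gd⁴/(8D³N_a) = (78.4×10³)(6.9⁴)/(8·50.0³·7) = 25.387 N/mm
k_C = Gd⁴/(8D³N_a) = (77.1×10³)(1.78⁴)/(8·17.9³·17) = 0.99228 N/mm
Springs A,B series: k_AB = 1/(1/3.5038+1/25.387) = 3.0788 N/mm; parallel with C: k_eq = 3.0788+0.99228 = 4.0711 N/mm
F = k_eq·δ = 4.0711·5.2 = 21.17 N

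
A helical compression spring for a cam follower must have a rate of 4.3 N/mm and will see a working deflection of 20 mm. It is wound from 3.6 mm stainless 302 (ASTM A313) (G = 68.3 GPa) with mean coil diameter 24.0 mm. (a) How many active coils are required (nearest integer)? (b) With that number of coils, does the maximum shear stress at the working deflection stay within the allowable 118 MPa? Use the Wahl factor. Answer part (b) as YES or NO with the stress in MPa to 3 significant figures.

(a) 24 coils; (b) NO, τ_max = 139 MPa

N_a = Gd⁴/(8D³k) = (68.3×10³)(3.6⁴)/(8·24.0³·4.3) = 24.12 → N_a = 24
Actual rate k = Gd⁴/(8D³·24) = 4.3221 N/mm
Working load F = kδ = 4.3221·20 = 86.442 N
C = 24.0/3.6 = 6.6667; K_W = (4C−1)/(4C−4)+0.615/C = 1.2246
τ_max = K_W·8FD/(πd³) = 1.2246·113.23 = 138.66 MPa
τ_max > 118 MPa → exceeds allowable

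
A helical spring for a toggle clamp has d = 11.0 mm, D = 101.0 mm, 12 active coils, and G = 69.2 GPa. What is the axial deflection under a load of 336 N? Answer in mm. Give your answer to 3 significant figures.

k = Gd⁴/(8D³N_a) = (69.2×10³)(11.0⁴)/(8·101.0³·12) = 10.243 N/mm
δ = F/k = 336 / 10.243 = 32.802 mm

32.8 mm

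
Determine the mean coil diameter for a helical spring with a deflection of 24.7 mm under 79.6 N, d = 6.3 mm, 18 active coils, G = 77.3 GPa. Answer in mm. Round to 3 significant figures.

Required rate k = F/δ = 79.6/24.7 = 3.2227 N/mm
D = (Gd⁴/(8N_a·k))^(1/3) = (77.3×10³·6.3⁴/(8·18·3.2227))^(1/3)
  = (262400)^(1/3) = 64.0208 mm

64.0 mm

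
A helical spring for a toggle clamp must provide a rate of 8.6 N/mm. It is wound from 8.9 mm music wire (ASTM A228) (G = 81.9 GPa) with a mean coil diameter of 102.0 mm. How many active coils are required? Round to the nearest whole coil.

7

N_a = Gd⁴/(8D³k) = (81.9×10³ × 8.9⁴)/(8 × 102.0³ × 8.6)
    = 5.13859e+08 / 7.30111e+07 = 7.038 → 7 coils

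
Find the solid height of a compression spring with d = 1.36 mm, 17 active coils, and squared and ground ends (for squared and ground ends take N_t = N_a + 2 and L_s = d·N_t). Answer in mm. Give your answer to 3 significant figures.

25.8 mm

squared and ground ends: N_t = N_a + 2 = 17 + 2 = 19
L_s = d·N_t = 1.36 × 19 = 25.84 mm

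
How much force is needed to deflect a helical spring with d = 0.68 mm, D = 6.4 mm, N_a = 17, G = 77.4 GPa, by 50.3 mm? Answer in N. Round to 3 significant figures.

23.3 N

k = Gd⁴/(8D³N_a) = (77.4×10³)(0.68⁴)/(8·6.4³·17) = 0.46419 N/mm
F = k·δ = 0.46419 × 50.3 = 23.349 N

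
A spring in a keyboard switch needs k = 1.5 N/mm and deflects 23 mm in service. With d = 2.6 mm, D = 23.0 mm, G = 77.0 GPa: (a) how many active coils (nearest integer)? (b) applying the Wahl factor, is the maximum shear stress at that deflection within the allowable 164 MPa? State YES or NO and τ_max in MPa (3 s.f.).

(a) 24 coils; (b) YES, τ_max = 135 MPa

N_a = Gd⁴/(8D³k) = (77.0×10³)(2.6⁴)/(8·23.0³·1.5) = 24.1 → N_a = 24
Actual rate k = Gd⁴/(8D³·24) = 1.5063 N/mm
Working load F = kδ = 1.5063·23 = 34.644 N
C = 23.0/2.6 = 8.8462; K_W = (4C−1)/(4C−4)+0.615/C = 1.1651
τ_max = K_W·8FD/(πd³) = 1.1651·115.44 = 134.51 MPa
τ_max ≤ 164 MPa → acceptable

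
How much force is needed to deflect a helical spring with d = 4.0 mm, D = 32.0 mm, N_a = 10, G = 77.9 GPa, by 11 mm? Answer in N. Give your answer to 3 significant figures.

k = Gd⁴/(8D³N_a) = (77.9×10³)(4.0⁴)/(8·32.0³·10) = 7.6074 N/mm
F = k·δ = 7.6074 × 11 = 83.682 N

83.7 N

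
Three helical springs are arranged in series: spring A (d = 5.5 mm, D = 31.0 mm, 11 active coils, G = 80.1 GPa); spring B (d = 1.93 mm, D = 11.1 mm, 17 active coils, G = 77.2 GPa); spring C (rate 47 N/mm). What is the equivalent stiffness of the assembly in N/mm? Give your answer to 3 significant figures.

4.33 N/mm

k_A = Gd⁴/(8D³N_a) = (80.1×10³)(5.5⁴)/(8·31.0³·11) = 27.959 N/mm
k_B = Gd⁴/(8D³N_a) = (77.2×10³)(1.93⁴)/(8·11.1³·17) = 5.7589 N/mm
Series: 1/k_eq = 1/27.959 + 1/5.7589 + 1/47 = 0.23069; k_eq = 4.3349 N/mm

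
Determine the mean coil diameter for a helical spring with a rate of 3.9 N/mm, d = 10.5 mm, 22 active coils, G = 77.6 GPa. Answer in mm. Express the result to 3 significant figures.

111 mm

D = (Gd⁴/(8N_a·k))^(1/3) = (77.6×10³·10.5⁴/(8·22·3.9))^(1/3)
  = (1.37417e+06)^(1/3) = 111.1767 mm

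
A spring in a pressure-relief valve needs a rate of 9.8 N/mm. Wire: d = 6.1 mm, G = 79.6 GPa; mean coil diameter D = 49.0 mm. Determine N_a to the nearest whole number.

N_a = Gd⁴/(8D³k) = (79.6×10³ × 6.1⁴)/(8 × 49.0³ × 9.8)
    = 1.10213e+08 / 9.22368e+06 = 11.95 → 12 coils

12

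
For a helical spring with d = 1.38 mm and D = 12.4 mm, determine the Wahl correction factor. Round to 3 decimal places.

C = D/d = 12.4/1.38 = 8.9855
K_W = (4C−1)/(4C−4) + 0.615/C = 34.942/31.942 + 0.0684 = 1.1624

1.162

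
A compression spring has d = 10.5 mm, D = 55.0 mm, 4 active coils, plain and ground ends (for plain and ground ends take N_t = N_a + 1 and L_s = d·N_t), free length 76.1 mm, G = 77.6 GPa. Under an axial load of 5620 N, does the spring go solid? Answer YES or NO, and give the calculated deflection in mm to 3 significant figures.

YES, δ = 31.7 mm

k = Gd⁴/(8D³N_a) = (77.6×10³)(10.5⁴)/(8·55.0³·4) = 177.17 N/mm
N_t = 5; L_s = 10.5·5 = 52.5 mm; δ_solid = L₀ − L_s = 76.1 − 52.5 = 23.6 mm
δ = F/k = 5620/177.17 = 31.722 mm
δ ≥ δ_solid → spring goes solid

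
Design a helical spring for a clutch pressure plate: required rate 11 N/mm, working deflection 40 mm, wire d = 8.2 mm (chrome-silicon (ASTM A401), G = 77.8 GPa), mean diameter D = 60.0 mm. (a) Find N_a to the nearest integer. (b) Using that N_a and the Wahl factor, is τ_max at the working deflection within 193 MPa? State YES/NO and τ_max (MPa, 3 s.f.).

(a) 19 coils; (b) YES, τ_max = 143 MPa

N_a = Gd⁴/(8D³k) = (77.8×10³)(8.2⁴)/(8·60.0³·11) = 18.51 → N_a = 19
Actual rate k = Gd⁴/(8D³·19) = 10.714 N/mm
Working load F = kδ = 10.714·40 = 428.55 N
C = 60.0/8.2 = 7.3171; K_W = (4C−1)/(4C−4)+0.615/C = 1.2028
τ_max = K_W·8FD/(πd³) = 1.2028·118.75 = 142.83 MPa
τ_max ≤ 193 MPa → acceptable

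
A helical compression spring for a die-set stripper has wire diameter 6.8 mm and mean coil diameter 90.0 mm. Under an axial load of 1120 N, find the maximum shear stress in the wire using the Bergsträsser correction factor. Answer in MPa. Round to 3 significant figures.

Spring index C = D/d = 90.0/6.8 = 13.2353
K_B = (4C+2)/(4C−3) = 54.941/49.941 = 1.1001
τ₀ = 8FD/(πd³) = 8·1120·90.0/(π·6.8³) = 806400/987.82 = 816.35 MPa
τ_max = K·τ₀ = 1.1001 × 816.35 = 898.08 MPa

898 MPa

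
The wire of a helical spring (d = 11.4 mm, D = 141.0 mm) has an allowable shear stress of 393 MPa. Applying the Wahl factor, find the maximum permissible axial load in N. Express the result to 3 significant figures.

C = D/d = 141.0/11.4 = 12.3684
K_W = (4C−1)/(4C−4) + 0.615/C = 48.474/45.474 + 0.0497 = 1.1157
τ_max = K·8FD/(πd³) → F_max = τ_allow·πd³/(8DK)
F_max = 393·π·11.4³/(8·141.0·1.1157) = 1.8292e+06/1258.5 = 1453.5 N

1450 N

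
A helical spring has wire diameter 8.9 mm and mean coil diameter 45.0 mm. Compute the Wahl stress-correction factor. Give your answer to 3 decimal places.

1.307

C = D/d = 45.0/8.9 = 5.0562
K_W = (4C−1)/(4C−4) + 0.615/C = 19.225/16.225 + 0.1216 = 1.3065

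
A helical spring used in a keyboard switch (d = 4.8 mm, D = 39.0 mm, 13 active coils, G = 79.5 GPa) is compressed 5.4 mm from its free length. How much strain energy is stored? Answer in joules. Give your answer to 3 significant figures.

0.0997 J

k = Gd⁴/(8D³N_a) = (79.5×10³)(4.8⁴)/(8·39.0³·13) = 6.8408 N/mm
U = ½kδ² = 0.5 × 6.8408 × 5.4² = 99.738 N·mm = 0.099738 J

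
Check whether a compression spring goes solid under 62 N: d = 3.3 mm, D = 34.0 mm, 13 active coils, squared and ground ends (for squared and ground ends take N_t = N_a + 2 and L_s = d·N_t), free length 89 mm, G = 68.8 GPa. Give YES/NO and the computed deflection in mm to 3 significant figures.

k = Gd⁴/(8D³N_a) = (68.8×10³)(3.3⁴)/(8·34.0³·13) = 1.9961 N/mm
N_t = 15; L_s = 3.3·15 = 49.5 mm; δ_solid = L₀ − L_s = 89 − 49.5 = 39.5 mm
δ = F/k = 62/1.9961 = 31.061 mm
δ < δ_solid → spring does not go solid

NO, δ = 31.1 mm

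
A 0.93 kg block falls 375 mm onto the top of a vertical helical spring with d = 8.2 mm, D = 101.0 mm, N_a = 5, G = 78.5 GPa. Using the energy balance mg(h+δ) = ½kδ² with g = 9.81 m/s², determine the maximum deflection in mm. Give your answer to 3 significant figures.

29.3 mm

k = Gd⁴/(8D³N_a) = (78.5×10³)(8.2⁴)/(8·101.0³·5) = 8.6119 N/mm
W = mg = 0.93 × 9.81 = 9.1233 N
½kδ² − Wδ − Wh = 0 → δ = (W + √(W² + 2kWh))/k
δ = (9.1233 + √(83.235 + 58927))/8.6119 = (9.1233 + 242.92)/8.6119 = 29.267 mm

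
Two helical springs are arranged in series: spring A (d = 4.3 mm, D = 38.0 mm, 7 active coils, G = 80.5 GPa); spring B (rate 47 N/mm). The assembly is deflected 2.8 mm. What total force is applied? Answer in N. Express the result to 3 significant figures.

21.1 N

k_A = Gd⁴/(8D³N_a) = (80.5×10³)(4.3⁴)/(8·38.0³·7) = 8.9563 N/mm
Series: 1/k_eq = 1/8.9563 + 1/47 = 0.13293; k_eq = 7.5228 N/mm
F = k_eq·δ = 7.5228·2.8 = 21.064 N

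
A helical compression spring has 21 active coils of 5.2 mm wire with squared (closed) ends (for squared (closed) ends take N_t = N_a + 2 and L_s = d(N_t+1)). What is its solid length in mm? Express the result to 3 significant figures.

squared (closed) ends: N_t = N_a + 2 = 21 + 2 = 23
L_s = d·(N_t+1) = 5.2 × 24 = 124.8 mm

125 mm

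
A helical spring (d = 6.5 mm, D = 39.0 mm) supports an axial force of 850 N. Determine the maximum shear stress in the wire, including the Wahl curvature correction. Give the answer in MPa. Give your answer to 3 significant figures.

385 MPa

Spring index C = D/d = 39.0/6.5 = 6.0000
K_W = (4C−1)/(4C−4) + 0.615/C = 23.000/20.000 + 0.1025 = 1.2525
τ₀ = 8FD/(πd³) = 8·850·39.0/(π·6.5³) = 265200/862.76 = 307.39 MPa
τ_max = K·τ₀ = 1.2525 × 307.39 = 385 MPa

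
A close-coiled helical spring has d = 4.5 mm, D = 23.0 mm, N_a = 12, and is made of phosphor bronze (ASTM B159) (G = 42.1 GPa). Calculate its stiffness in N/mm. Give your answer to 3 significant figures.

k = Gd⁴/(8D³N_a) = (42.1×10³ × 4.5⁴) / (8 × 23.0³ × 12)
  = 1.72636e+07 / 1.16803e+06 = 14.78 N/mm

14.8 N/mm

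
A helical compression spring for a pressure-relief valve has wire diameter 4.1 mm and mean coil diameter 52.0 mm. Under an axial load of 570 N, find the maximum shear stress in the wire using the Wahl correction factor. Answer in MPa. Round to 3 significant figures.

1220 MPa

Spring index C = D/d = 52.0/4.1 = 12.6829
K_W = (4C−1)/(4C−4) + 0.615/C = 49.732/46.732 + 0.0485 = 1.1127
τ₀ = 8FD/(πd³) = 8·570·52.0/(π·4.1³) = 237120/216.52 = 1095.1 MPa
τ_max = K·τ₀ = 1.1127 × 1095.1 = 1218.5 MPa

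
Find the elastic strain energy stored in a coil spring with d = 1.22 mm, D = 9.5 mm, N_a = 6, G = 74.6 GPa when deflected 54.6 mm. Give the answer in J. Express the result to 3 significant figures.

k = Gd⁴/(8D³N_a) = (74.6×10³)(1.22⁴)/(8·9.5³·6) = 4.0157 N/mm
U = ½kδ² = 0.5 × 4.0157 × 54.6² = 5985.8 N·mm = 5.9858 J

5.99 J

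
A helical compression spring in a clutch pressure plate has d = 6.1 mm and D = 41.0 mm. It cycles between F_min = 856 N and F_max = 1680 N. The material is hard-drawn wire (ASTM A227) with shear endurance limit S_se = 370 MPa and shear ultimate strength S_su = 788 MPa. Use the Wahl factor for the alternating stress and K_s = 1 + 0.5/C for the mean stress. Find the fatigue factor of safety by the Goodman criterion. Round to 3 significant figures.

0.704

C = D/d = 41.0/6.1 = 6.7213; K_W = (4C−1)/(4C−4)+0.615/C = 1.2226; K_s = 1+0.5/C = 1.0744
F_a = (F_max−F_min)/2 = 412 N; F_m = (F_max+F_min)/2 = 1268 N
τ_a = K_W·8F_aD/(πd³) = 1.2226 × 189.51 = 231.69 MPa
τ_m = K_s·8F_mD/(πd³) = 1.0744 × 583.25 = 626.64 MPa
Goodman: 1/n_f = τ_a/S_se + τ_m/S_su = 231.69/370 + 626.64/788 = 0.62620 + 0.79522 = 1.4214
n_f = 1/1.4214 = 0.7035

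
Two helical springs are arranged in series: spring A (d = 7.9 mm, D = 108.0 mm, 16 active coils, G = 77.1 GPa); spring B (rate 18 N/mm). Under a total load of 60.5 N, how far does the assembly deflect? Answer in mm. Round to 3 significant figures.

35.8 mm

k_A = Gd⁴/(8D³N_a) = (77.1×10³)(7.9⁴)/(8·108.0³·16) = 1.8624 N/mm
Series: 1/k_eq = 1/1.8624 + 1/18 = 0.59249; k_eq = 1.6878 N/mm
δ = F/k_eq = 60.5/1.6878 = 35.845 mm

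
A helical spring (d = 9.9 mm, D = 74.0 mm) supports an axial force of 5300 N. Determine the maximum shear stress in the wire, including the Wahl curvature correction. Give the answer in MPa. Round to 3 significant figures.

Spring index C = D/d = 74.0/9.9 = 7.4747
K_W = (4C−1)/(4C−4) + 0.615/C = 28.899/25.899 + 0.0823 = 1.1981
τ₀ = 8FD/(πd³) = 8·5300·74.0/(π·9.9³) = 3.1376e+06/3048.3 = 1029.3 MPa
τ_max = K·τ₀ = 1.1981 × 1029.3 = 1233.2 MPa

1230 MPa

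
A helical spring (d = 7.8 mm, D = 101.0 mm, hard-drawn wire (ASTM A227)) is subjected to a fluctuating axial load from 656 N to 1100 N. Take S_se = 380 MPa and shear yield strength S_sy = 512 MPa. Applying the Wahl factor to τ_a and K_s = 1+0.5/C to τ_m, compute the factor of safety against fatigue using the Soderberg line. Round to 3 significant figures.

C = D/d = 101.0/7.8 = 12.9487; K_W = (4C−1)/(4C−4)+0.615/C = 1.1103; K_s = 1+0.5/C = 1.0386
F_a = (F_max−F_min)/2 = 222 N; F_m = (F_max+F_min)/2 = 878 N
τ_a = K_W·8F_aD/(πd³) = 1.1103 × 120.32 = 133.58 MPa
τ_m = K_s·8F_mD/(πd³) = 1.0386 × 475.85 = 494.23 MPa
Soderberg: 1/n_f = τ_a/S_se + τ_m/S_sy = 133.58/380 + 494.23/512 = 0.35154 + 0.96529 = 1.3168
n_f = 1/1.3168 = 0.7594

0.759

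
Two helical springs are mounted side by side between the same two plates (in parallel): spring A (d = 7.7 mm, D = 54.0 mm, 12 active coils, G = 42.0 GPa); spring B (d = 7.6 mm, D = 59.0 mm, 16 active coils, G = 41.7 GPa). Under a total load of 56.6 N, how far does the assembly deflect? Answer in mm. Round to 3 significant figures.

k_A = Gd⁴/(8D³N_a) = (42.0×10³)(7.7⁴)/(8·54.0³·12) = 9.767 N/mm
k_B = Gd⁴/(8D³N_a) = (41.7×10³)(7.6⁴)/(8·59.0³·16) = 5.2921 N/mm
Parallel: k_eq = 9.767 + 5.2921 = 15.059 N/mm
δ = F/k_eq = 56.6/15.059 = 3.7585 mm

3.76 mm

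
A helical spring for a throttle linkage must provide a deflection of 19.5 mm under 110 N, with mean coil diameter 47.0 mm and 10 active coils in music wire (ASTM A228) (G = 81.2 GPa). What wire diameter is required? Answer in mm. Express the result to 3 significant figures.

4.90 mm

Required rate k = F/δ = 110/19.5 = 5.641 N/mm
d = (8D³N_a·k / G)^(1/4) = (8·47.0³·10·5.641 / (81.2×10³))^0.25
  = (577.01)^0.25 = 4.9011 mm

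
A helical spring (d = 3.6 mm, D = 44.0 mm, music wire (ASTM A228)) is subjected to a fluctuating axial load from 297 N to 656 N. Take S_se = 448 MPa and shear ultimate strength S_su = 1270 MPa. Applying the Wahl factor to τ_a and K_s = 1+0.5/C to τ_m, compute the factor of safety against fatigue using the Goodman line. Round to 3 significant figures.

0.497

C = D/d = 44.0/3.6 = 12.2222; K_W = (4C−1)/(4C−4)+0.615/C = 1.1171; K_s = 1+0.5/C = 1.0409
F_a = (F_max−F_min)/2 = 179.5 N; F_m = (F_max+F_min)/2 = 476.5 N
τ_a = K_W·8F_aD/(πd³) = 1.1171 × 431.07 = 481.57 MPa
τ_m = K_s·8F_mD/(πd³) = 1.0409 × 1144.3 = 1191.1 MPa
Goodman: 1/n_f = τ_a/S_se + τ_m/S_su = 481.57/448 + 1191.1/1270 = 1.07494 + 0.93790 = 2.0128
n_f = 1/2.0128 = 0.4968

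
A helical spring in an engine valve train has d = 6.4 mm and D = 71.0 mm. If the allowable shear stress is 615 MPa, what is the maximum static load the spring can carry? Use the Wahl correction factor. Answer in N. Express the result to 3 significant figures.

C = D/d = 71.0/6.4 = 11.0938
K_W = (4C−1)/(4C−4) + 0.615/C = 43.375/40.375 + 0.0554 = 1.1297
τ_max = K·8FD/(πd³) → F_max = τ_allow·πd³/(8DK)
F_max = 615·π·6.4³/(8·71.0·1.1297) = 5.0648e+05/641.69 = 789.29 N

789 N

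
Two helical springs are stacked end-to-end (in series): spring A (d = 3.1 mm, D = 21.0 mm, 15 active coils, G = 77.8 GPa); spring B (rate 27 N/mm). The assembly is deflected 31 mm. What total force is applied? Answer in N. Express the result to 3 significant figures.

162 N

k_A = Gd⁴/(8D³N_a) = (77.8×10³)(3.1⁴)/(8·21.0³·15) = 6.4653 N/mm
Series: 1/k_eq = 1/6.4653 + 1/27 = 0.19171; k_eq = 5.2162 N/mm
F = k_eq·δ = 5.2162·31 = 161.7 N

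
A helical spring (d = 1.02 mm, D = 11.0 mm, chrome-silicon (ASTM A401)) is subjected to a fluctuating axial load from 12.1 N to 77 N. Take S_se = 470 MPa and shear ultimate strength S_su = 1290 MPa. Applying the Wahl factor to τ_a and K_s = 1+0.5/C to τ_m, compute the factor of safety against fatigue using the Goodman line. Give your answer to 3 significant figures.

C = D/d = 11.0/1.02 = 10.7843; K_W = (4C−1)/(4C−4)+0.615/C = 1.1337; K_s = 1+0.5/C = 1.0464
F_a = (F_max−F_min)/2 = 32.45 N; F_m = (F_max+F_min)/2 = 44.55 N
τ_a = K_W·8F_aD/(πd³) = 1.1337 × 856.54 = 971.04 MPa
τ_m = K_s·8F_mD/(πd³) = 1.0464 × 1175.9 = 1230.4 MPa
Goodman: 1/n_f = τ_a/S_se + τ_m/S_su = 971.04/470 + 1230.4/1290 = 2.06605 + 0.95383 = 3.0199
n_f = 1/3.0199 = 0.3311

0.331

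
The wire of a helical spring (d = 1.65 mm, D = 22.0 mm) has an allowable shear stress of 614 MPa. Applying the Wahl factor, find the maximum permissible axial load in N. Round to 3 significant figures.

C = D/d = 22.0/1.65 = 13.3333
K_W = (4C−1)/(4C−4) + 0.615/C = 52.333/49.333 + 0.0461 = 1.1069
τ_max = K·8FD/(πd³) → F_max = τ_allow·πd³/(8DK)
F_max = 614·π·1.65³/(8·22.0·1.1069) = 8665/194.82 = 44.477 N

44.5 N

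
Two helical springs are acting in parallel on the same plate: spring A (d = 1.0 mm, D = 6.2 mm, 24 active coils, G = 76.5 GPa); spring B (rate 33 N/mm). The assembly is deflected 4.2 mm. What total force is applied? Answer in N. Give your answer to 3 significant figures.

k_A = Gd⁴/(8D³N_a) = (76.5×10³)(1.0⁴)/(8·6.2³·24) = 1.6718 N/mm
Parallel: k_eq = 1.6718 + 33 = 34.672 N/mm
F = k_eq·δ = 34.672·4.2 = 145.62 N

146 N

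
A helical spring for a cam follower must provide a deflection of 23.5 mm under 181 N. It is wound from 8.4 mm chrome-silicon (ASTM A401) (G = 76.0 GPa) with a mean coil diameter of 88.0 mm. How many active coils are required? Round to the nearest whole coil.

Required rate k = F/δ = 181/23.5 = 7.7021 N/mm
N_a = Gd⁴/(8D³k) = (76.0×10³ × 8.4⁴)/(8 × 88.0³ × 7.7021)
    = 3.78382e+08 / 4.19903e+07 = 9.011 → 9 coils

9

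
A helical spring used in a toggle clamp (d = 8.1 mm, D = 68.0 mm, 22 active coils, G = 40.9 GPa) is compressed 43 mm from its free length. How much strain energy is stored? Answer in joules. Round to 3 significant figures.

k = Gd⁴/(8D³N_a) = (40.9×10³)(8.1⁴)/(8·68.0³·22) = 3.1814 N/mm
U = ½kδ² = 0.5 × 3.1814 × 43² = 2941.2 N·mm = 2.9412 J

2.94 J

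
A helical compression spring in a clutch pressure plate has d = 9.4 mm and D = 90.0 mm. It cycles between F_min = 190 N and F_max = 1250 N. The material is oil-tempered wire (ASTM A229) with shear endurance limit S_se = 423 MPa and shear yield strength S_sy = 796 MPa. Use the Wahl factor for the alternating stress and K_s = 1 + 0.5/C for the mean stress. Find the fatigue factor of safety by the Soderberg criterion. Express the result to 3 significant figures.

1.51

C = D/d = 90.0/9.4 = 9.5745; K_W = (4C−1)/(4C−4)+0.615/C = 1.1517; K_s = 1+0.5/C = 1.0522
F_a = (F_max−F_min)/2 = 530 N; F_m = (F_max+F_min)/2 = 720 N
τ_a = K_W·8F_aD/(πd³) = 1.1517 × 146.24 = 168.43 MPa
τ_m = K_s·8F_mD/(πd³) = 1.0522 × 198.67 = 209.04 MPa
Soderberg: 1/n_f = τ_a/S_se + τ_m/S_sy = 168.43/423 + 209.04/796 = 0.39818 + 0.26262 = 0.66079
n_f = 1/0.66079 = 1.513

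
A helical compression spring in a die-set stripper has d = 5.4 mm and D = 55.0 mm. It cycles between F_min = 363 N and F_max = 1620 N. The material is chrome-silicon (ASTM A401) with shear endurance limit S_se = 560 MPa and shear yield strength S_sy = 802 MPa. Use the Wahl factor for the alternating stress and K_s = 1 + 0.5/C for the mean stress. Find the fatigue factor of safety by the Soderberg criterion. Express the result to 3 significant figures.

0.436

C = D/d = 55.0/5.4 = 10.1852; K_W = (4C−1)/(4C−4)+0.615/C = 1.1420; K_s = 1+0.5/C = 1.0491
F_a = (F_max−F_min)/2 = 628.5 N; F_m = (F_max+F_min)/2 = 991.5 N
τ_a = K_W·8F_aD/(πd³) = 1.1420 × 559.02 = 638.42 MPa
τ_m = K_s·8F_mD/(πd³) = 1.0491 × 881.89 = 925.18 MPa
Soderberg: 1/n_f = τ_a/S_se + τ_m/S_sy = 638.42/560 + 925.18/802 = 1.14004 + 1.15359 = 2.2936
n_f = 1/2.2936 = 0.436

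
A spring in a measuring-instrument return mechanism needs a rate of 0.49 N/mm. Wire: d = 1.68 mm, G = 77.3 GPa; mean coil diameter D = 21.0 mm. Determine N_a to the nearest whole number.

17

N_a = Gd⁴/(8D³k) = (77.3×10³ × 1.68⁴)/(8 × 21.0³ × 0.49)
    = 615767 / 36303.1 = 16.96 → 17 coils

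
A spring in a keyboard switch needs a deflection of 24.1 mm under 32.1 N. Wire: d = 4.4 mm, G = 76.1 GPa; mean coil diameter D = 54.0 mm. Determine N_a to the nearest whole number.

Required rate k = F/δ = 32.1/24.1 = 1.332 N/mm
N_a = Gd⁴/(8D³k) = (76.1×10³ × 4.4⁴)/(8 × 54.0³ × 1.332)
    = 2.8523e+07 / 1.67787e+06 = 17 → 17 coils

17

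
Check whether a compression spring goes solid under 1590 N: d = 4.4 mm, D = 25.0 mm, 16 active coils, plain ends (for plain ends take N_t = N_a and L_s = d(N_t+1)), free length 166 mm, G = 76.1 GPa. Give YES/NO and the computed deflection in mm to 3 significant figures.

YES, δ = 111 mm

k = Gd⁴/(8D³N_a) = (76.1×10³)(4.4⁴)/(8·25.0³·16) = 14.262 N/mm
N_t = 16; L_s = 4.4·17 = 74.8 mm; δ_solid = L₀ − L_s = 166 − 74.8 = 91.2 mm
δ = F/k = 1590/14.262 = 111.49 mm
δ ≥ δ_solid → spring goes solid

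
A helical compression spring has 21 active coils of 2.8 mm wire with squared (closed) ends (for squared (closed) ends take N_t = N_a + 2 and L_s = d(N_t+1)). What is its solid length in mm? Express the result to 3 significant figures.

squared (closed) ends: N_t = N_a + 2 = 21 + 2 = 23
L_s = d·(N_t+1) = 2.8 × 24 = 67.2 mm

67.2 mm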